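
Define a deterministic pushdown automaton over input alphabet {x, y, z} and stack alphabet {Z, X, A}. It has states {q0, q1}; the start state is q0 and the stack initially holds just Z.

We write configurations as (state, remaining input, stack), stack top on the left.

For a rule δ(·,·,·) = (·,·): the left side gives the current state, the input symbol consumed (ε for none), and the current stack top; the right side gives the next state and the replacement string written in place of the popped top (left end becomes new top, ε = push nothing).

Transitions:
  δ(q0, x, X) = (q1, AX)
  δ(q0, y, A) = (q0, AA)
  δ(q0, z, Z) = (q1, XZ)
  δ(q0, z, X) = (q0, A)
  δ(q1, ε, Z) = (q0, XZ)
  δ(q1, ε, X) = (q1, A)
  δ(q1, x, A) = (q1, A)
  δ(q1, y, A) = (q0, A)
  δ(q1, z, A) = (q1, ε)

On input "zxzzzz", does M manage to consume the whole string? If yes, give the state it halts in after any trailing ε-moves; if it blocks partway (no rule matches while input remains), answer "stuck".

stuck

(q0, zxzzzz, Z)
  read z, top Z: go to q1, push XZ → (q1, xzzzz, XZ)
  ε-move, top X: go to q1, push A → (q1, xzzzz, AZ)
  read x, top A: go to q1, push A → (q1, zzzz, AZ)
  read z, top A: go to q1, push ε → (q1, zzz, Z)
  ε-move, top Z: go to q0, push XZ → (q0, zzz, XZ)
  read z, top X: go to q0, push A → (q0, zz, AZ)
No transition for (q0, z, top A); M blocks with input zz remaining.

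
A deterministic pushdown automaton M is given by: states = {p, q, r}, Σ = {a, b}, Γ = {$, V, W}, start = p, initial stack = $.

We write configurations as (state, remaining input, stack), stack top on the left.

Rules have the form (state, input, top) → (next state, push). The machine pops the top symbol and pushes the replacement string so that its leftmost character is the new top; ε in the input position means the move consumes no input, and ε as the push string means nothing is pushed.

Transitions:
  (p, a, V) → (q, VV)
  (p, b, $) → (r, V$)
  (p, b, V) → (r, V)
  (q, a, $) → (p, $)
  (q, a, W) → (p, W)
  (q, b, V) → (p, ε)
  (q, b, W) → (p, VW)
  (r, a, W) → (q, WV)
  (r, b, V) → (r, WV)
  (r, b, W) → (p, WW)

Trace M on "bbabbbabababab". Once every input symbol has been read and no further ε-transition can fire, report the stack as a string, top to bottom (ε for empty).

VWVVWVV$

(p, bbabbbabababab, $)
  read b, top $: go to r, push V$ → (r, babbbabababab, V$)
  read b, top V: go to r, push WV → (r, abbbabababab, WV$)
  read a, top W: go to q, push WV → (q, bbbabababab, WVV$)
  read b, top W: go to p, push VW → (p, bbabababab, VWVV$)
  read b, top V: go to r, push V → (r, babababab, VWVV$)
  read b, top V: go to r, push WV → (r, abababab, WVWVV$)
  read a, top W: go to q, push WV → (q, bababab, WVVWVV$)
  read b, top W: go to p, push VW → (p, ababab, VWVVWVV$)
  read a, top V: go to q, push VV → (q, babab, VVWVVWVV$)
  read b, top V: go to p, push ε → (p, abab, VWVVWVV$)
  read a, top V: go to q, push VV → (q, bab, VVWVVWVV$)
  read b, top V: go to p, push ε → (p, ab, VWVVWVV$)
  read a, top V: go to q, push VV → (q, b, VVWVVWVV$)
  read b, top V: go to p, push ε → (p, ε, VWVVWVV$)
All input consumed in state p with stack VWVVWVV$.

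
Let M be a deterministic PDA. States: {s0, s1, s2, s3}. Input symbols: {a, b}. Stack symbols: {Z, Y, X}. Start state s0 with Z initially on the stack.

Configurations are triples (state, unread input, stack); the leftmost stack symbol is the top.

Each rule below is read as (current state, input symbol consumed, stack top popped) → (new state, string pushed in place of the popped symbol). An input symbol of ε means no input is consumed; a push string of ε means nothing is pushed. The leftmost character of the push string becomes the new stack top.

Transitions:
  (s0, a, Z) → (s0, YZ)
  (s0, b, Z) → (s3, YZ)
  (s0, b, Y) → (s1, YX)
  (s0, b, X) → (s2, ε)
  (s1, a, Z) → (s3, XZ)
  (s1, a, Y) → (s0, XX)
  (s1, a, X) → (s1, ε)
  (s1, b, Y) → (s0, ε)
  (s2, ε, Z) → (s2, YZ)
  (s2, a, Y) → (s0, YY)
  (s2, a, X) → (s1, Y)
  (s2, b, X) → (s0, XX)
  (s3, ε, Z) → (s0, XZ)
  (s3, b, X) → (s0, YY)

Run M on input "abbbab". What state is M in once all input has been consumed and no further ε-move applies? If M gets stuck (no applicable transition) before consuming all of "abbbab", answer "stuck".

s1

(s0, abbbab, Z)
  read a, top Z: go to s0, push YZ → (s0, bbbab, YZ)
  read b, top Y: go to s1, push YX → (s1, bbab, YXZ)
  read b, top Y: go to s0, push ε → (s0, bab, XZ)
  read b, top X: go to s2, push ε → (s2, ab, Z)
  ε-move, top Z: go to s2, push YZ → (s2, ab, YZ)
  read a, top Y: go to s0, push YY → (s0, b, YYZ)
  read b, top Y: go to s1, push YX → (s1, ε, YXYZ)
All input consumed; M is in state s1.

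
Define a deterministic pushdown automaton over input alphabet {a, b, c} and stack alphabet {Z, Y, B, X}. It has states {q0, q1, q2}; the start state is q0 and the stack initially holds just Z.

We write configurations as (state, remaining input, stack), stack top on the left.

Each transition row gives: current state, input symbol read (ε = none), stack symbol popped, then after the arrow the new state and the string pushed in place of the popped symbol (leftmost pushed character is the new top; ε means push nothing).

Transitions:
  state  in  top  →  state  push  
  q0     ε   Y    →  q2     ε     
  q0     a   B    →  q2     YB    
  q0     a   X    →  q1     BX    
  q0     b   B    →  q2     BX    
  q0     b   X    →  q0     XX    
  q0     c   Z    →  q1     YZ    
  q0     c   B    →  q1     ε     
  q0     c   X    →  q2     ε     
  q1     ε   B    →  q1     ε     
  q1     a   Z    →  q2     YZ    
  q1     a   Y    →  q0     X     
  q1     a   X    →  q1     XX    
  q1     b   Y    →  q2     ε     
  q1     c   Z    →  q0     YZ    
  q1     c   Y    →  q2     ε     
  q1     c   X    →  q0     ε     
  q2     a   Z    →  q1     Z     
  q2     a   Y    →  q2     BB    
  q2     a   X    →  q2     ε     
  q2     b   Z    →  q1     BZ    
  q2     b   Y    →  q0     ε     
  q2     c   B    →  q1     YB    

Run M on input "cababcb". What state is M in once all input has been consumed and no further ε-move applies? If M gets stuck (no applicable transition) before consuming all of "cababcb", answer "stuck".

stuck

(q0, cababcb, Z) ⊢ (q1, ababcb, YZ) ⊢ (q0, babcb, XZ) ⊢ (q0, abcb, XXZ) ⊢ (q1, bcb, BXXZ) ⊢ (q1, bcb, XXZ)
No transition for (q1, b, top X); M blocks with input bcb remaining.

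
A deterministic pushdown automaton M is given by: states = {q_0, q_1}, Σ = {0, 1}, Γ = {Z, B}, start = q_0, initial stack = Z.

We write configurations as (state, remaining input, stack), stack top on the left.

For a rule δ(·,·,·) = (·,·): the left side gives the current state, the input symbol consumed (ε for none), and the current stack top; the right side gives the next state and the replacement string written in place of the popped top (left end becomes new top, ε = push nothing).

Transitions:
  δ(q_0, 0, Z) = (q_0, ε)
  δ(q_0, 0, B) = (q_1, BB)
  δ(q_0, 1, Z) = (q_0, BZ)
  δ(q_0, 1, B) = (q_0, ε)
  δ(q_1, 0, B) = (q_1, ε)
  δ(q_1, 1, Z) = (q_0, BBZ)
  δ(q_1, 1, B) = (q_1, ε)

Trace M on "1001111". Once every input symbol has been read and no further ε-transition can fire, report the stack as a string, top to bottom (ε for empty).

(q_0, 1001111, Z) ⊢ (q_0, 001111, BZ) ⊢ (q_1, 01111, BBZ) ⊢ (q_1, 1111, BZ) ⊢ (q_1, 111, Z) ⊢ (q_0, 11, BBZ) ⊢ (q_0, 1, BZ) ⊢ (q_0, ε, Z)
All input consumed in state q_0 with stack Z.

Z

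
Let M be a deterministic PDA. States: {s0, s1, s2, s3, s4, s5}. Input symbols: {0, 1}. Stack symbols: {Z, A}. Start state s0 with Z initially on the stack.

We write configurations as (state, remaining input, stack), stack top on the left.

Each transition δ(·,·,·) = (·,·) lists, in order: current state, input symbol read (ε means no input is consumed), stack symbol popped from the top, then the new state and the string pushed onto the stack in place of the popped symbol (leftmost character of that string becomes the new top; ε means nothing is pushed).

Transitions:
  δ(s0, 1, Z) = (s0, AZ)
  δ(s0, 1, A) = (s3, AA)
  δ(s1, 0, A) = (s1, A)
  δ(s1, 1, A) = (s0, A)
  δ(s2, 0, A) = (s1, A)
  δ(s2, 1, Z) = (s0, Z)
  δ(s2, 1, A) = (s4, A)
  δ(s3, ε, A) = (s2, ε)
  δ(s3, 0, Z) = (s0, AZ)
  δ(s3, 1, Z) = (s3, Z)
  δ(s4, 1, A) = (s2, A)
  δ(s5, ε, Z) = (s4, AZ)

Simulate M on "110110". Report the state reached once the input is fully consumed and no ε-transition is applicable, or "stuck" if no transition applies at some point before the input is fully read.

(s0, 110110, Z)
  read 1, top Z: go to s0, push AZ → (s0, 10110, AZ)
  read 1, top A: go to s3, push AA → (s3, 0110, AAZ)
  ε-move, top A: go to s2, push ε → (s2, 0110, AZ)
  read 0, top A: go to s1, push A → (s1, 110, AZ)
  read 1, top A: go to s0, push A → (s0, 10, AZ)
  read 1, top A: go to s3, push AA → (s3, 0, AAZ)
  ε-move, top A: go to s2, push ε → (s2, 0, AZ)
  read 0, top A: go to s1, push A → (s1, ε, AZ)
All input consumed; M is in state s1.

s1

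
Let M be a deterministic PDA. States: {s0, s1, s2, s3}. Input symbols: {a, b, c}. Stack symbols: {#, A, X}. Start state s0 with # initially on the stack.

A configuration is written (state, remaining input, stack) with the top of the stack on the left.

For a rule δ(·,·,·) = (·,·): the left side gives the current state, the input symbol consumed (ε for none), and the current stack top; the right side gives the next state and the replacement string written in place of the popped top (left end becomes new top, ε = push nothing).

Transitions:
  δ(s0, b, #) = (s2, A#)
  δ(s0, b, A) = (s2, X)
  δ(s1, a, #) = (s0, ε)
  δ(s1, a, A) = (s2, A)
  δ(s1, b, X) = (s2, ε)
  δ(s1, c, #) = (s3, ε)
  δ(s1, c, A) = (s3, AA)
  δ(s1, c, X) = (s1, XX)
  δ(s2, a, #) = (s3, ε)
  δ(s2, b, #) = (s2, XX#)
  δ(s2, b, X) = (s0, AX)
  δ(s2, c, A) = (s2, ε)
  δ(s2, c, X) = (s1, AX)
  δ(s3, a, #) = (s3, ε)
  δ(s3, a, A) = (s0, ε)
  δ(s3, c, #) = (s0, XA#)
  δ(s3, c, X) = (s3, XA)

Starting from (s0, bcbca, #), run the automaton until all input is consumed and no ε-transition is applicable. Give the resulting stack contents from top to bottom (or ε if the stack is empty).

(s0, bcbca, #)
  read b, top #: go to s2, push A# → (s2, cbca, A#)
  read c, top A: go to s2, push ε → (s2, bca, #)
  read b, top #: go to s2, push XX# → (s2, ca, XX#)
  read c, top X: go to s1, push AX → (s1, a, AXX#)
  read a, top A: go to s2, push A → (s2, ε, AXX#)
All input consumed in state s2 with stack AXX#.

AXX#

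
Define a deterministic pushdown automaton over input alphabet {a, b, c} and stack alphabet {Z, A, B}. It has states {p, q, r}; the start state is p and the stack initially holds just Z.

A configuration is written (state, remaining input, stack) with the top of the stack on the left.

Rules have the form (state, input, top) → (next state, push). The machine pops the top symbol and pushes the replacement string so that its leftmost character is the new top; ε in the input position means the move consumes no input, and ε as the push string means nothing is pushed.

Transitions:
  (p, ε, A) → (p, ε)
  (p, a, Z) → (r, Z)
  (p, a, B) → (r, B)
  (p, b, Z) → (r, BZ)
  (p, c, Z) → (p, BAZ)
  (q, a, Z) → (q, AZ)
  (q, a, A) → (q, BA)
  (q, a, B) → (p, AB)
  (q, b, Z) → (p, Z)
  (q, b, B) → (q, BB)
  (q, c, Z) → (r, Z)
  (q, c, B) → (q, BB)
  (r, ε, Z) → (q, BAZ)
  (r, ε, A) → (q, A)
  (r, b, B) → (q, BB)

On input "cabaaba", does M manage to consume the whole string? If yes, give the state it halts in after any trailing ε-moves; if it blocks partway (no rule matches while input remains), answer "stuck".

(p, cabaaba, Z)
  read c, top Z: go to p, push BAZ → (p, abaaba, BAZ)
  read a, top B: go to r, push B → (r, baaba, BAZ)
  read b, top B: go to q, push BB → (q, aaba, BBAZ)
  read a, top B: go to p, push AB → (p, aba, ABBAZ)
  ε-move, top A: go to p, push ε → (p, aba, BBAZ)
  read a, top B: go to r, push B → (r, ba, BBAZ)
  read b, top B: go to q, push BB → (q, a, BBBAZ)
  read a, top B: go to p, push AB → (p, ε, ABBBAZ)
  ε-move, top A: go to p, push ε → (p, ε, BBBAZ)
All input consumed; M is in state p.

p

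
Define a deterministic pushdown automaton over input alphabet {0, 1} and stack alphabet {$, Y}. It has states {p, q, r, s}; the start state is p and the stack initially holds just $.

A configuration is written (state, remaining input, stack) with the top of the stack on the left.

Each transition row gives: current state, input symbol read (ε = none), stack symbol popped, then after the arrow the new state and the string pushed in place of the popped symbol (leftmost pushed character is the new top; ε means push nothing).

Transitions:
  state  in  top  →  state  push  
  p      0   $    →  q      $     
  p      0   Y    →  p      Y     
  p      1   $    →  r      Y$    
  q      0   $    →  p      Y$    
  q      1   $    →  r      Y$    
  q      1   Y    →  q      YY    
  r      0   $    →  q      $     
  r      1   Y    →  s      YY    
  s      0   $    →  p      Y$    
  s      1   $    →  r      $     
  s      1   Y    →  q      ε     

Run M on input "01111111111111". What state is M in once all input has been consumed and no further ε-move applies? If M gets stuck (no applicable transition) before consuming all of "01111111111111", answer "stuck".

q

(p, 01111111111111, $) ⊢ (q, 1111111111111, $) ⊢ (r, 111111111111, Y$) ⊢ (s, 11111111111, YY$) ⊢ (q, 1111111111, Y$) ⊢ (q, 111111111, YY$) ⊢ (q, 11111111, YYY$) ⊢ (q, 1111111, YYYY$) ⊢ (q, 111111, YYYYY$) ⊢ (q, 11111, YYYYYY$) ⊢ (q, 1111, YYYYYYY$) ⊢ (q, 111, YYYYYYYY$) ⊢ (q, 11, YYYYYYYYY$) ⊢ (q, 1, YYYYYYYYYY$) ⊢ (q, ε, YYYYYYYYYYY$)
All input consumed; M is in state q.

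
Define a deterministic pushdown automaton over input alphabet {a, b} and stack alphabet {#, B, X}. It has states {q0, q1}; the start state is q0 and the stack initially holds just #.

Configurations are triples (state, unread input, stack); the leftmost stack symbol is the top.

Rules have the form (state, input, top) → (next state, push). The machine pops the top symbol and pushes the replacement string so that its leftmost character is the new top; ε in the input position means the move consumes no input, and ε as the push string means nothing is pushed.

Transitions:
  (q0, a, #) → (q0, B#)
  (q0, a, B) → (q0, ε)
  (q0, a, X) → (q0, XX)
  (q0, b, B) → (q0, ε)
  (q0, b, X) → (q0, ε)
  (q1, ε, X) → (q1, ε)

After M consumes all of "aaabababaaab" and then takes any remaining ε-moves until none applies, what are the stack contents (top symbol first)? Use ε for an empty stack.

#

(q0, aaabababaaab, #) ⊢ (q0, aabababaaab, B#) ⊢ (q0, abababaaab, #) ⊢ (q0, bababaaab, B#) ⊢ (q0, ababaaab, #) ⊢ (q0, babaaab, B#) ⊢ (q0, abaaab, #) ⊢ (q0, baaab, B#) ⊢ (q0, aaab, #) ⊢ (q0, aab, B#) ⊢ (q0, ab, #) ⊢ (q0, b, B#) ⊢ (q0, ε, #)
All input consumed in state q0 with stack #.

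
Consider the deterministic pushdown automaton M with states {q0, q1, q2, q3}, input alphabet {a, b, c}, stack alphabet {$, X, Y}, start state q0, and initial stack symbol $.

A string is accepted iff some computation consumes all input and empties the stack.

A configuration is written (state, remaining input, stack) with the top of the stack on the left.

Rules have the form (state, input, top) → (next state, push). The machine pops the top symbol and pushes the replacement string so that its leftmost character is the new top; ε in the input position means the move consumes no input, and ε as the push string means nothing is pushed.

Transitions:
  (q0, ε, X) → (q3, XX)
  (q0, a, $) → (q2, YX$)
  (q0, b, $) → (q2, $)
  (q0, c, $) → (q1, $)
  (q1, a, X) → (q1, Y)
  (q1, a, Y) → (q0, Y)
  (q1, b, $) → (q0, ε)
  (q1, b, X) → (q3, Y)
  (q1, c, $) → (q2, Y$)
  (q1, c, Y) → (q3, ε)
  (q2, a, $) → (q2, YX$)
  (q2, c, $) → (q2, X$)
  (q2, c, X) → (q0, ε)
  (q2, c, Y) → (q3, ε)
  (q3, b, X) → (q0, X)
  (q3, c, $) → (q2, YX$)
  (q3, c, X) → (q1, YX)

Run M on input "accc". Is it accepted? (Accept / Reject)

Reject

(q0, accc, $) ⊢ (q2, ccc, YX$) ⊢ (q3, cc, X$) ⊢ (q1, c, YX$) ⊢ (q3, ε, X$)
All input consumed; stack is X$, not empty, and no further ε-move applies.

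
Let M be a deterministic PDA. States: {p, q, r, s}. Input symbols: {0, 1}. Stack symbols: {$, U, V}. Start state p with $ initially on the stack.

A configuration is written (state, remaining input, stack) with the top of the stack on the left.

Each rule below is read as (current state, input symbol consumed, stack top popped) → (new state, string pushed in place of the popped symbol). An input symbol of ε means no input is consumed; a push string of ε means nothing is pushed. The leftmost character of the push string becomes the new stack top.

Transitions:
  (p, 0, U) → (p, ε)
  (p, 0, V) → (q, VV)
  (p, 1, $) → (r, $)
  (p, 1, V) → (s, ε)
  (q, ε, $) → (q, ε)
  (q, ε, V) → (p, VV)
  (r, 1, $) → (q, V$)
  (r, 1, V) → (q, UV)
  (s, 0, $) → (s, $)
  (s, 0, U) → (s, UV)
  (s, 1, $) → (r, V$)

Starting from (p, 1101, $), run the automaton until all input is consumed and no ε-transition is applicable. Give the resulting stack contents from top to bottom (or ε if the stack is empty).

(p, 1101, $)
  read 1, top $: go to r, push $ → (r, 101, $)
  read 1, top $: go to q, push V$ → (q, 01, V$)
  ε-move, top V: go to p, push VV → (p, 01, VV$)
  read 0, top V: go to q, push VV → (q, 1, VVV$)
  ε-move, top V: go to p, push VV → (p, 1, VVVV$)
  read 1, top V: go to s, push ε → (s, ε, VVV$)
All input consumed in state s with stack VVV$.

VVV$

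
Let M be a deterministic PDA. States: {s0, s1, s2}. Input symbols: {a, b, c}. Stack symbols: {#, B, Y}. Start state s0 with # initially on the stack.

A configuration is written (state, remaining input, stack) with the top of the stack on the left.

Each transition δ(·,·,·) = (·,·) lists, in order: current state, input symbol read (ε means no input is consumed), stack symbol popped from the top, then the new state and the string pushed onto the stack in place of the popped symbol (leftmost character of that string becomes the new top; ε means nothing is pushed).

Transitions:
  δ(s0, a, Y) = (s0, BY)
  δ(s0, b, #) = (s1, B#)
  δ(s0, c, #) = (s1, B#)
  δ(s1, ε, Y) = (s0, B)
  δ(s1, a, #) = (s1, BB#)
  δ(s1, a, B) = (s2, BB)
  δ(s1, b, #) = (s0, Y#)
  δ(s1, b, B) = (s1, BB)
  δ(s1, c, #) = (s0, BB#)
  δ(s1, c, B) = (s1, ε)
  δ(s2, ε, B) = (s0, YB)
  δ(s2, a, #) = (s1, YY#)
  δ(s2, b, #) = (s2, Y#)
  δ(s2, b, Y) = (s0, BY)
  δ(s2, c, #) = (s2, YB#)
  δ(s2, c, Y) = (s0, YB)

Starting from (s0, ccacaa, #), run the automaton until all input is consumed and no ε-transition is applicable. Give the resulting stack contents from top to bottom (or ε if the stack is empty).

(s0, ccacaa, #)
  read c, top #: go to s1, push B# → (s1, cacaa, B#)
  read c, top B: go to s1, push ε → (s1, acaa, #)
  read a, top #: go to s1, push BB# → (s1, caa, BB#)
  read c, top B: go to s1, push ε → (s1, aa, B#)
  read a, top B: go to s2, push BB → (s2, a, BB#)
  ε-move, top B: go to s0, push YB → (s0, a, YBB#)
  read a, top Y: go to s0, push BY → (s0, ε, BYBB#)
All input consumed in state s0 with stack BYBB#.

BYBB#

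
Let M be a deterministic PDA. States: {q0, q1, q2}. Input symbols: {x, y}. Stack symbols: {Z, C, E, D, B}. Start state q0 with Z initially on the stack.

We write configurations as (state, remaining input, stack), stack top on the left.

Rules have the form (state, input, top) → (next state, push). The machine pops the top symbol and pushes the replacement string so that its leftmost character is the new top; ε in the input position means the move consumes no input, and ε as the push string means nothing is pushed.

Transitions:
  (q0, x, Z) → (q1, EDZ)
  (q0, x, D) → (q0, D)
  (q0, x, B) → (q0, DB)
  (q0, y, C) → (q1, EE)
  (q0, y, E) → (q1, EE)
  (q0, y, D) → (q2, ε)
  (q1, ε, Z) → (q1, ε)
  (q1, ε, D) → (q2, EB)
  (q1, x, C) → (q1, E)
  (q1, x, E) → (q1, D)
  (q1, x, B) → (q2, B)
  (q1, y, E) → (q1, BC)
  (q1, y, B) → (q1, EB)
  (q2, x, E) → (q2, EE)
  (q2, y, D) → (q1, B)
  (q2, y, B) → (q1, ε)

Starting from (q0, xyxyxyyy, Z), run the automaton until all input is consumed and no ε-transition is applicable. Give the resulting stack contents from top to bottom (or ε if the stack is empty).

BCBCDZ

(q0, xyxyxyyy, Z) ⊢ (q1, yxyxyyy, EDZ) ⊢ (q1, xyxyyy, BCDZ) ⊢ (q2, yxyyy, BCDZ) ⊢ (q1, xyyy, CDZ) ⊢ (q1, yyy, EDZ) ⊢ (q1, yy, BCDZ) ⊢ (q1, y, EBCDZ) ⊢ (q1, ε, BCBCDZ)
All input consumed in state q1 with stack BCBCDZ.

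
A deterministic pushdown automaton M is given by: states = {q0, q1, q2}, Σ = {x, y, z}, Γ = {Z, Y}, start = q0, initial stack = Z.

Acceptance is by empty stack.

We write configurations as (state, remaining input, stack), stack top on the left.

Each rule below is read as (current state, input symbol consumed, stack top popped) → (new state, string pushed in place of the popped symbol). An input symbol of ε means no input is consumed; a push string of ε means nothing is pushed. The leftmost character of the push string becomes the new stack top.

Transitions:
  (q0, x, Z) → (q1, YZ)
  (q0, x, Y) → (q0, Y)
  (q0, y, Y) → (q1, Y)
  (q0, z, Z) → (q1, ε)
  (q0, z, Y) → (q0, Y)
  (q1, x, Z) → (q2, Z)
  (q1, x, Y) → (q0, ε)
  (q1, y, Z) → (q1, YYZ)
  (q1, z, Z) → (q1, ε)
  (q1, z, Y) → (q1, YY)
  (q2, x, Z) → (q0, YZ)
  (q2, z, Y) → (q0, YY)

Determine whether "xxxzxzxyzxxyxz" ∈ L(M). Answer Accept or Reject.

Accept

(q0, xxxzxzxyzxxyxz, Z)
  read x, top Z: go to q1, push YZ → (q1, xxzxzxyzxxyxz, YZ)
  read x, top Y: go to q0, push ε → (q0, xzxzxyzxxyxz, Z)
  read x, top Z: go to q1, push YZ → (q1, zxzxyzxxyxz, YZ)
  read z, top Y: go to q1, push YY → (q1, xzxyzxxyxz, YYZ)
  read x, top Y: go to q0, push ε → (q0, zxyzxxyxz, YZ)
  read z, top Y: go to q0, push Y → (q0, xyzxxyxz, YZ)
  read x, top Y: go to q0, push Y → (q0, yzxxyxz, YZ)
  read y, top Y: go to q1, push Y → (q1, zxxyxz, YZ)
  read z, top Y: go to q1, push YY → (q1, xxyxz, YYZ)
  read x, top Y: go to q0, push ε → (q0, xyxz, YZ)
  read x, top Y: go to q0, push Y → (q0, yxz, YZ)
  read y, top Y: go to q1, push Y → (q1, xz, YZ)
  read x, top Y: go to q0, push ε → (q0, z, Z)
  read z, top Z: go to q1, push ε → (q1, ε, ε)
All input consumed and the stack is empty.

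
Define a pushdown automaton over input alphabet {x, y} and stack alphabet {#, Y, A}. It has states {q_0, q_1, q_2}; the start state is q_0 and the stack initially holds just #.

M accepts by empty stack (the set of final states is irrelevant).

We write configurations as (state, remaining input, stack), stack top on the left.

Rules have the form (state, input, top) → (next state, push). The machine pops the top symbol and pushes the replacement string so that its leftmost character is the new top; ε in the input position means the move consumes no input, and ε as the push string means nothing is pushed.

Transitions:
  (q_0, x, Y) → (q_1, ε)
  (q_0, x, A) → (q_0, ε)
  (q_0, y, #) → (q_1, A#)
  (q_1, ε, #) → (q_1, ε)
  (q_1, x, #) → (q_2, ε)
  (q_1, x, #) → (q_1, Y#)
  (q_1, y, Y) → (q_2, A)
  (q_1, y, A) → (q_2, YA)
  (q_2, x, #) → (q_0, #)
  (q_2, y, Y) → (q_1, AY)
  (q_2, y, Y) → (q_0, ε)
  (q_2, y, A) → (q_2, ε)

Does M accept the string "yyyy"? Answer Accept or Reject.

No computation consumes all input and empties the stack.

Reject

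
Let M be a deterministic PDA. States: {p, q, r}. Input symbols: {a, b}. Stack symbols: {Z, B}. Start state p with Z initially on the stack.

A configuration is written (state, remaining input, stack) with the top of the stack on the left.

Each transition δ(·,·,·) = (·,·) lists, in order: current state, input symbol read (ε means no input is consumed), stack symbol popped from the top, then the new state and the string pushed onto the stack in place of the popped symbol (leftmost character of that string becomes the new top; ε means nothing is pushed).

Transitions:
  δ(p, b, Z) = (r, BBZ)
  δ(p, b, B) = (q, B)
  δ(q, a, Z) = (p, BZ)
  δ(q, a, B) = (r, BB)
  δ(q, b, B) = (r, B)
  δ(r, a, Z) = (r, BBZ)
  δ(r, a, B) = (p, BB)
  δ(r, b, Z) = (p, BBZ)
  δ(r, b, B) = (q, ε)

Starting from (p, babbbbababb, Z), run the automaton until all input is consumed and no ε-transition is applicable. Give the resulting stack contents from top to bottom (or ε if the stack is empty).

(p, babbbbababb, Z)
  read b, top Z: go to r, push BBZ → (r, abbbbababb, BBZ)
  read a, top B: go to p, push BB → (p, bbbbababb, BBBZ)
  read b, top B: go to q, push B → (q, bbbababb, BBBZ)
  read b, top B: go to r, push B → (r, bbababb, BBBZ)
  read b, top B: go to q, push ε → (q, bababb, BBZ)
  read b, top B: go to r, push B → (r, ababb, BBZ)
  read a, top B: go to p, push BB → (p, babb, BBBZ)
  read b, top B: go to q, push B → (q, abb, BBBZ)
  read a, top B: go to r, push BB → (r, bb, BBBBZ)
  read b, top B: go to q, push ε → (q, b, BBBZ)
  read b, top B: go to r, push B → (r, ε, BBBZ)
All input consumed in state r with stack BBBZ.

BBBZ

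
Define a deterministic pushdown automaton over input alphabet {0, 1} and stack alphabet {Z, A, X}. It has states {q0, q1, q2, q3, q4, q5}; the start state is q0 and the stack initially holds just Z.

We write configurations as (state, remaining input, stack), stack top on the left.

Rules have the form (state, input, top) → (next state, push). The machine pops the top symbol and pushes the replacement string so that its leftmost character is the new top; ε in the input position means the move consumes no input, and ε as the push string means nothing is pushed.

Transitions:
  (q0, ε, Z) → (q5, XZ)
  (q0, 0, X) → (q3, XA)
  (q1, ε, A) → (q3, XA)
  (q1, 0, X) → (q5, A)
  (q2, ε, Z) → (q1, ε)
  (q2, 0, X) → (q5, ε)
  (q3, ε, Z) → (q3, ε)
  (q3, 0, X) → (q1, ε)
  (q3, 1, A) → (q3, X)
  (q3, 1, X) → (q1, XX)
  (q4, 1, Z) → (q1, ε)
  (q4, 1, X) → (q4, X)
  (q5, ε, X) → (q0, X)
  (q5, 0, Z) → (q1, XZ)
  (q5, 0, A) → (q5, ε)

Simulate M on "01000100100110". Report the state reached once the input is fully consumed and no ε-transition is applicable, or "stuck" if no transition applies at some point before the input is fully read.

(q0, 01000100100110, Z) ⊢ (q5, 01000100100110, XZ) ⊢ (q0, 01000100100110, XZ) ⊢ (q3, 1000100100110, XAZ) ⊢ (q1, 000100100110, XXAZ) ⊢ (q5, 00100100110, AXAZ) ⊢ (q5, 0100100110, XAZ) ⊢ (q0, 0100100110, XAZ) ⊢ (q3, 100100110, XAAZ) ⊢ (q1, 00100110, XXAAZ) ⊢ (q5, 0100110, AXAAZ) ⊢ (q5, 100110, XAAZ) ⊢ (q0, 100110, XAAZ)
No transition for (q0, 1, top X); M blocks with input 100110 remaining.

stuck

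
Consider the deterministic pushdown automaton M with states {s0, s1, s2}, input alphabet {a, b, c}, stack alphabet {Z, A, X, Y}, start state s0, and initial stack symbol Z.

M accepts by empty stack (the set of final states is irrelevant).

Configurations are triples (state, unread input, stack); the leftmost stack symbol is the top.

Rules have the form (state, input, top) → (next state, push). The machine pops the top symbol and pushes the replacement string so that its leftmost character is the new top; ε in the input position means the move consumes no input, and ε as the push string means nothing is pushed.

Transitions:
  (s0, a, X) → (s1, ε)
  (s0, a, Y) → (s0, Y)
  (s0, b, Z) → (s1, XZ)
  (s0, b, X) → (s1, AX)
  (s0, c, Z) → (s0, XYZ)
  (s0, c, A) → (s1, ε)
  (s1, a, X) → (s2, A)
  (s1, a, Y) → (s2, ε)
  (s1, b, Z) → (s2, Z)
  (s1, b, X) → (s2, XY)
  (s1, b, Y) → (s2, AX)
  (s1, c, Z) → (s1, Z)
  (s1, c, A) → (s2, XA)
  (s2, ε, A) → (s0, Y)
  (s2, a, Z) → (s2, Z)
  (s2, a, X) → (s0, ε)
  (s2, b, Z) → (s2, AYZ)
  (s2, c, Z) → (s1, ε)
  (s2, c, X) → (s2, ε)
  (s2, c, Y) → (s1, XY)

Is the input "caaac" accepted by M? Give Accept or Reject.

Accept

(s0, caaac, Z)
  read c, top Z: go to s0, push XYZ → (s0, aaac, XYZ)
  read a, top X: go to s1, push ε → (s1, aac, YZ)
  read a, top Y: go to s2, push ε → (s2, ac, Z)
  read a, top Z: go to s2, push Z → (s2, c, Z)
  read c, top Z: go to s1, push ε → (s1, ε, ε)
All input consumed and the stack is empty.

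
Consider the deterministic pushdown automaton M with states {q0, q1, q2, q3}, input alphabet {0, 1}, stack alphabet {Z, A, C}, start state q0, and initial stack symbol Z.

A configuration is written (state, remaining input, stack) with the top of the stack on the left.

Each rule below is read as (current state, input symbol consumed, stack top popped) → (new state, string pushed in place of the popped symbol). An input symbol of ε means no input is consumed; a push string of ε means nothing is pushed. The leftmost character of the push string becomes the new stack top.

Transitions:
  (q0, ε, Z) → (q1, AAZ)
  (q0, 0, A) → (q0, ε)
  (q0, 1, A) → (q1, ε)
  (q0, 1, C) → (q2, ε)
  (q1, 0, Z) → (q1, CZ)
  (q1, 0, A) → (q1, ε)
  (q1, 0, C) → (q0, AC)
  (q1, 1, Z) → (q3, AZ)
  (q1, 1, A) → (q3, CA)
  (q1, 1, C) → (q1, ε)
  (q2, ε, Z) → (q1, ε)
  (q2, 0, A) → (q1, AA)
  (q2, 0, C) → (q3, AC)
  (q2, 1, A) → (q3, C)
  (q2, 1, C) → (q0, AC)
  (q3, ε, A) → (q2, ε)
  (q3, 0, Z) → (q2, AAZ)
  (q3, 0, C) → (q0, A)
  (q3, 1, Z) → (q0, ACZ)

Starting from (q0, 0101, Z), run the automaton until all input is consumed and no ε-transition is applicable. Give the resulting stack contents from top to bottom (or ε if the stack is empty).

AZ

(q0, 0101, Z) ⊢ (q1, 0101, AAZ) ⊢ (q1, 101, AZ) ⊢ (q3, 01, CAZ) ⊢ (q0, 1, AAZ) ⊢ (q1, ε, AZ)
All input consumed in state q1 with stack AZ.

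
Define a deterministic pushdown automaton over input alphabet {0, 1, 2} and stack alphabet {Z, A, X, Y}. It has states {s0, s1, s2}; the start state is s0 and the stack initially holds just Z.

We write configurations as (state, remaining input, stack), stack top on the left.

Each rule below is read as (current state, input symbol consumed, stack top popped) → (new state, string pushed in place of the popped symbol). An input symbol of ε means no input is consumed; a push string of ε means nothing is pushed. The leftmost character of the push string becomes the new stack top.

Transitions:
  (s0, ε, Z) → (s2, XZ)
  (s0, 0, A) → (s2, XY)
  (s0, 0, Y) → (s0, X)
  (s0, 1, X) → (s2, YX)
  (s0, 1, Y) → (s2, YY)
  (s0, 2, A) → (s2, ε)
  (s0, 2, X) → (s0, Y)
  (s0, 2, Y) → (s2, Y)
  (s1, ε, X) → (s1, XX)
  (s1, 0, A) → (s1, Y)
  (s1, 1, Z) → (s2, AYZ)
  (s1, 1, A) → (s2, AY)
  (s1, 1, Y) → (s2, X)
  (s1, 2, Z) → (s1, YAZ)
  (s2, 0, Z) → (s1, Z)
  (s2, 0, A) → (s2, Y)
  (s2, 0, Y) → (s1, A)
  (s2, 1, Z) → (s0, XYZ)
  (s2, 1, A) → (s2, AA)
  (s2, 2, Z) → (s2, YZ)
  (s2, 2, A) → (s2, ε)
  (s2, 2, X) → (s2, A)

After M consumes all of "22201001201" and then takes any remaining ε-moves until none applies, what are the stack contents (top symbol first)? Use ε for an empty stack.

AYYZ

(s0, 22201001201, Z) ⊢ (s2, 22201001201, XZ) ⊢ (s2, 2201001201, AZ) ⊢ (s2, 201001201, Z) ⊢ (s2, 01001201, YZ) ⊢ (s1, 1001201, AZ) ⊢ (s2, 001201, AYZ) ⊢ (s2, 01201, YYZ) ⊢ (s1, 1201, AYZ) ⊢ (s2, 201, AYYZ) ⊢ (s2, 01, YYZ) ⊢ (s1, 1, AYZ) ⊢ (s2, ε, AYYZ)
All input consumed in state s2 with stack AYYZ.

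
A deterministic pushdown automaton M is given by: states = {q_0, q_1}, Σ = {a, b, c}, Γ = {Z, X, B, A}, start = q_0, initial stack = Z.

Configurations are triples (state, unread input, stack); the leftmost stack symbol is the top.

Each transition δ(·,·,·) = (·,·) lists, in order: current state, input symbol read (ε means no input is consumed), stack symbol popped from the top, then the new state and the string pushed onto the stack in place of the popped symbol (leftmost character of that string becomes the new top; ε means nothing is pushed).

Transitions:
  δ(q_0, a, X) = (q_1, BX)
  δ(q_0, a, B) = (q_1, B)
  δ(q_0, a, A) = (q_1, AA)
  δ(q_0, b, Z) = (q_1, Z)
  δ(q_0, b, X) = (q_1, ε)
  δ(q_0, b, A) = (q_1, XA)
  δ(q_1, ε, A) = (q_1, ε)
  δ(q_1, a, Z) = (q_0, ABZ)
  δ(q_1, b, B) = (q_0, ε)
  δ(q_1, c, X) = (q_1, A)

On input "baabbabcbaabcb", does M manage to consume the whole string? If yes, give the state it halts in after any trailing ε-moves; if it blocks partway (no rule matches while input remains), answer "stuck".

(q_0, baabbabcbaabcb, Z) ⊢ (q_1, aabbabcbaabcb, Z) ⊢ (q_0, abbabcbaabcb, ABZ) ⊢ (q_1, bbabcbaabcb, AABZ) ⊢ (q_1, bbabcbaabcb, ABZ) ⊢ (q_1, bbabcbaabcb, BZ) ⊢ (q_0, babcbaabcb, Z) ⊢ (q_1, abcbaabcb, Z) ⊢ (q_0, bcbaabcb, ABZ) ⊢ (q_1, cbaabcb, XABZ) ⊢ (q_1, baabcb, AABZ) ⊢ (q_1, baabcb, ABZ) ⊢ (q_1, baabcb, BZ) ⊢ (q_0, aabcb, Z)
No transition for (q_0, a, top Z); M blocks with input aabcb remaining.

stuck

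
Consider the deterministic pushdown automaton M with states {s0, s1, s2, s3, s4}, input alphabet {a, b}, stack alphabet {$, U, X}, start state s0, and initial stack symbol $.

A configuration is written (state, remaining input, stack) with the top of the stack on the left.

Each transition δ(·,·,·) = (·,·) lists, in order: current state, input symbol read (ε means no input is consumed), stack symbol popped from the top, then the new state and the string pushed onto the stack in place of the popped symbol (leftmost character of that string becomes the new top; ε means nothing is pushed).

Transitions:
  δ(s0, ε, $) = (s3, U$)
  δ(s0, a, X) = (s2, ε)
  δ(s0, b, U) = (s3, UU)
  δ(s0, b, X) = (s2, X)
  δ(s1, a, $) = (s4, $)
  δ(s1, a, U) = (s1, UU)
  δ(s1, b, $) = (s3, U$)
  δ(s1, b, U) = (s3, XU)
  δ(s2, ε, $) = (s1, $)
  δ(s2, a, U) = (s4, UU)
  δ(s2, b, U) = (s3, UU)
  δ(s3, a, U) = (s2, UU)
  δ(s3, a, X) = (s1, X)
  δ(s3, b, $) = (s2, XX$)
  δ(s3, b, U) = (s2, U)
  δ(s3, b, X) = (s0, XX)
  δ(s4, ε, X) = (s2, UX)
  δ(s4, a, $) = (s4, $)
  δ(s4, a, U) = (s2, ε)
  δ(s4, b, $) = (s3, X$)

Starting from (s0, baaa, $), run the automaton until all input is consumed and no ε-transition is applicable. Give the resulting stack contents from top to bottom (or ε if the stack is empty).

(s0, baaa, $)
  ε-move, top $: go to s3, push U$ → (s3, baaa, U$)
  read b, top U: go to s2, push U → (s2, aaa, U$)
  read a, top U: go to s4, push UU → (s4, aa, UU$)
  read a, top U: go to s2, push ε → (s2, a, U$)
  read a, top U: go to s4, push UU → (s4, ε, UU$)
All input consumed in state s4 with stack UU$.

UU$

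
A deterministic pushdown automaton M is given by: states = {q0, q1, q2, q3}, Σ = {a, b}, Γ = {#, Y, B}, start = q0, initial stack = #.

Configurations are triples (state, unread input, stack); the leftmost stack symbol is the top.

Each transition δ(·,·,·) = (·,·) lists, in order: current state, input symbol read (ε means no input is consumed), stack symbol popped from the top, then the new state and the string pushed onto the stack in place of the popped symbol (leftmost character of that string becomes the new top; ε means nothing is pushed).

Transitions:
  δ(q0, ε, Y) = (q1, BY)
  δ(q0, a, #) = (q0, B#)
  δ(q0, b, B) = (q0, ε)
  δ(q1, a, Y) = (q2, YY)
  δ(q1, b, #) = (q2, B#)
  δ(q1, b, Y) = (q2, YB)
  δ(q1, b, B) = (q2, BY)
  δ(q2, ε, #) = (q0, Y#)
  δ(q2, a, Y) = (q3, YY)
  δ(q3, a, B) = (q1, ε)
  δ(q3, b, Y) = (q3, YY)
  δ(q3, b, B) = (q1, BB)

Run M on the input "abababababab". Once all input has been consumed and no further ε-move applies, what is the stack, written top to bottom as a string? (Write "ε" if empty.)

(q0, abababababab, #)
  read a, top #: go to q0, push B# → (q0, bababababab, B#)
  read b, top B: go to q0, push ε → (q0, ababababab, #)
  read a, top #: go to q0, push B# → (q0, babababab, B#)
  read b, top B: go to q0, push ε → (q0, abababab, #)
  read a, top #: go to q0, push B# → (q0, bababab, B#)
  read b, top B: go to q0, push ε → (q0, ababab, #)
  read a, top #: go to q0, push B# → (q0, babab, B#)
  read b, top B: go to q0, push ε → (q0, abab, #)
  read a, top #: go to q0, push B# → (q0, bab, B#)
  read b, top B: go to q0, push ε → (q0, ab, #)
  read a, top #: go to q0, push B# → (q0, b, B#)
  read b, top B: go to q0, push ε → (q0, ε, #)
All input consumed in state q0 with stack #.

#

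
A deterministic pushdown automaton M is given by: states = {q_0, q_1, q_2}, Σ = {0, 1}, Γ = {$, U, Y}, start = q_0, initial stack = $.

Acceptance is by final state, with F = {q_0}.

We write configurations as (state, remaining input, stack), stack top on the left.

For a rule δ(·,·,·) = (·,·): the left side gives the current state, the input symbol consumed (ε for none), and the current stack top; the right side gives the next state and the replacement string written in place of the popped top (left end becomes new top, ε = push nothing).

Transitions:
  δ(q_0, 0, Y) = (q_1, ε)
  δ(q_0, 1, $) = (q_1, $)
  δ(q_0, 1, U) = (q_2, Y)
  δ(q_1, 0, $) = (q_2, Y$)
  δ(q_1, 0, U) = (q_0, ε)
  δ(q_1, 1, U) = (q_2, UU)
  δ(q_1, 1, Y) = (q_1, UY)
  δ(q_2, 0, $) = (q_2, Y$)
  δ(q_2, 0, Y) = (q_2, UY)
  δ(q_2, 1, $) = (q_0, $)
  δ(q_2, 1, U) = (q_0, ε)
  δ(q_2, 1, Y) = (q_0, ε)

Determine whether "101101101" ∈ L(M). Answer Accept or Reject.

Accept

(q_0, 101101101, $)
  read 1, top $: go to q_1, push $ → (q_1, 01101101, $)
  read 0, top $: go to q_2, push Y$ → (q_2, 1101101, Y$)
  read 1, top Y: go to q_0, push ε → (q_0, 101101, $)
  read 1, top $: go to q_1, push $ → (q_1, 01101, $)
  read 0, top $: go to q_2, push Y$ → (q_2, 1101, Y$)
  read 1, top Y: go to q_0, push ε → (q_0, 101, $)
  read 1, top $: go to q_1, push $ → (q_1, 01, $)
  read 0, top $: go to q_2, push Y$ → (q_2, 1, Y$)
  read 1, top Y: go to q_0, push ε → (q_0, ε, $)
All input consumed; state q_0 ∈ F.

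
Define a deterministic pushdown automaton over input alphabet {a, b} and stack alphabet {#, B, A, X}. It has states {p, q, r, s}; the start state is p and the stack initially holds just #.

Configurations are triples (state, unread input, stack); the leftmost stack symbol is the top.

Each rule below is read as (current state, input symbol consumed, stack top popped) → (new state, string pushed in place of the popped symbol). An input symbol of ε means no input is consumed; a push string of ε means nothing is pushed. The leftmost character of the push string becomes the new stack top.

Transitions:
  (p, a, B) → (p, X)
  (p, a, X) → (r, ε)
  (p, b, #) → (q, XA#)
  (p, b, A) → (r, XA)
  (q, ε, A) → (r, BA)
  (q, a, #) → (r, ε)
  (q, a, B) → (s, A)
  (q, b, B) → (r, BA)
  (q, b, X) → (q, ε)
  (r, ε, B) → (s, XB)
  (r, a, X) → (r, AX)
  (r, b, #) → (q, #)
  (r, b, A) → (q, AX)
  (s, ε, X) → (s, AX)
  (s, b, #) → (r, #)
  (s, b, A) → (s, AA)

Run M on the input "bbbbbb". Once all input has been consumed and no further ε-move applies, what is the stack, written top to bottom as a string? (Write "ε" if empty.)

AAAAAXBA#

(p, bbbbbb, #) ⊢ (q, bbbbb, XA#) ⊢ (q, bbbb, A#) ⊢ (r, bbbb, BA#) ⊢ (s, bbbb, XBA#) ⊢ (s, bbbb, AXBA#) ⊢ (s, bbb, AAXBA#) ⊢ (s, bb, AAAXBA#) ⊢ (s, b, AAAAXBA#) ⊢ (s, ε, AAAAAXBA#)
All input consumed in state s with stack AAAAAXBA#.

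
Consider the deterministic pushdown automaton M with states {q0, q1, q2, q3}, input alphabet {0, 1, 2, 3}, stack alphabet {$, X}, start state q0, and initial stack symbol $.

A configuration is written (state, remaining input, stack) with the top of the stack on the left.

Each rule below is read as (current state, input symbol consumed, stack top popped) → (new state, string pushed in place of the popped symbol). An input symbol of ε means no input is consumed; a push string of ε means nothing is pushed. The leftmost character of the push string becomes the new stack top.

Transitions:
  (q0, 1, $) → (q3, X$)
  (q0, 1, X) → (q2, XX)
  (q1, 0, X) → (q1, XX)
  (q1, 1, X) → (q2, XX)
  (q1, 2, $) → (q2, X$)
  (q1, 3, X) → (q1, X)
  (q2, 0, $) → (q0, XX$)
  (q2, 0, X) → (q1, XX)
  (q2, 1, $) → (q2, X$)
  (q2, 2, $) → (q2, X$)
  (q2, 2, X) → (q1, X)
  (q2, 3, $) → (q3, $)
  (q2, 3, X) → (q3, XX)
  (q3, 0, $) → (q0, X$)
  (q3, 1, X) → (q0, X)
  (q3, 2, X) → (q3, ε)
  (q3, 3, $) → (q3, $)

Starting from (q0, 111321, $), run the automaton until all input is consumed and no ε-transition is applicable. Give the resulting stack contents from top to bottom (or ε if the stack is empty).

XX$

(q0, 111321, $)
  read 1, top $: go to q3, push X$ → (q3, 11321, X$)
  read 1, top X: go to q0, push X → (q0, 1321, X$)
  read 1, top X: go to q2, push XX → (q2, 321, XX$)
  read 3, top X: go to q3, push XX → (q3, 21, XXX$)
  read 2, top X: go to q3, push ε → (q3, 1, XX$)
  read 1, top X: go to q0, push X → (q0, ε, XX$)
All input consumed in state q0 with stack XX$.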